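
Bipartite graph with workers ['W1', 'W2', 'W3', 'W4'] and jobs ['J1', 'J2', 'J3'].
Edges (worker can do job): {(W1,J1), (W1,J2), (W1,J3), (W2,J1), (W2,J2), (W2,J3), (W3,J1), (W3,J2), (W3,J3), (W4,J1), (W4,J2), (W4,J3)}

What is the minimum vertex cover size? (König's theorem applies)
Minimum vertex cover size = 3

By König's theorem: in bipartite graphs,
min vertex cover = max matching = 3

Maximum matching has size 3, so minimum vertex cover also has size 3.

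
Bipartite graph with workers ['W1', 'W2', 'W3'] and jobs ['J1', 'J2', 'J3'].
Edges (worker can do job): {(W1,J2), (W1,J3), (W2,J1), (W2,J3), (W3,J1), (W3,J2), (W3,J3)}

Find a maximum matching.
Matching: {(W1,J3), (W2,J1), (W3,J2)}

Maximum matching (size 3):
  W1 → J3
  W2 → J1
  W3 → J2

Each worker is assigned to at most one job, and each job to at most one worker.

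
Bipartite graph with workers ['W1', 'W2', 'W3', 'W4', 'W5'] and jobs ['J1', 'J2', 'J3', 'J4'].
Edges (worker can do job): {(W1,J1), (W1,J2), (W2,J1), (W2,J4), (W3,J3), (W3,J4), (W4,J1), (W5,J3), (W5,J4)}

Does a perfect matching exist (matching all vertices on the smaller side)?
Yes, perfect matching exists (size 4)

Perfect matching: {(W1,J2), (W3,J3), (W4,J1), (W5,J4)}
All 4 vertices on the smaller side are matched.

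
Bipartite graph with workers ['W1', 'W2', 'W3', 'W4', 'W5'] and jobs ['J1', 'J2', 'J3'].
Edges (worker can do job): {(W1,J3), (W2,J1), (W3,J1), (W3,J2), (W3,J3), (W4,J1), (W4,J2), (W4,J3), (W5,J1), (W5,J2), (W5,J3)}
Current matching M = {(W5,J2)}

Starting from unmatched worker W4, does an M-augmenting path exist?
Yes: W4 → J1

An M-augmenting path alternates non-matching / matching edges, starting and ending at unmatched vertices.
Path: W4 → J1
(J1 is unmatched in M, so the path is augmenting.)
Flipping edges along this path would increase |M| from 1 to 2.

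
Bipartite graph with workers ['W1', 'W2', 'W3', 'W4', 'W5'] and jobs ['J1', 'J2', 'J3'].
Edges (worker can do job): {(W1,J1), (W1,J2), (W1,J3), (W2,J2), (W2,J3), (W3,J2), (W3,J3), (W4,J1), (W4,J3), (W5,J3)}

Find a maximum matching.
Matching: {(W1,J2), (W3,J3), (W4,J1)}

Maximum matching (size 3):
  W1 → J2
  W3 → J3
  W4 → J1

Each worker is assigned to at most one job, and each job to at most one worker.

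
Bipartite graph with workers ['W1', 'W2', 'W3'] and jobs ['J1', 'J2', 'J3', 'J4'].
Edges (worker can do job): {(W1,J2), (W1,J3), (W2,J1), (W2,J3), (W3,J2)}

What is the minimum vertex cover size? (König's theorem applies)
Minimum vertex cover size = 3

By König's theorem: in bipartite graphs,
min vertex cover = max matching = 3

Maximum matching has size 3, so minimum vertex cover also has size 3.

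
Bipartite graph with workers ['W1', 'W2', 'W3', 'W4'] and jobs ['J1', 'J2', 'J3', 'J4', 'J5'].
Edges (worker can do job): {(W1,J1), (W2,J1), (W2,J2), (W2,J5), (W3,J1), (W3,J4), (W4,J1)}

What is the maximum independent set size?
Maximum independent set = 6

By König's theorem:
- Min vertex cover = Max matching = 3
- Max independent set = Total vertices - Min vertex cover
- Max independent set = 9 - 3 = 6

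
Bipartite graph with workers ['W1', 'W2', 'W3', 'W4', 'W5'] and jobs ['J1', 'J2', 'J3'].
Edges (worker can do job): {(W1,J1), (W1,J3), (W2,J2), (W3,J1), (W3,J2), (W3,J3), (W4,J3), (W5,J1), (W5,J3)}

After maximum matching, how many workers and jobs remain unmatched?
Unmatched: 2 workers, 0 jobs

Maximum matching size: 3
Workers: 5 total, 3 matched, 2 unmatched
Jobs: 3 total, 3 matched, 0 unmatched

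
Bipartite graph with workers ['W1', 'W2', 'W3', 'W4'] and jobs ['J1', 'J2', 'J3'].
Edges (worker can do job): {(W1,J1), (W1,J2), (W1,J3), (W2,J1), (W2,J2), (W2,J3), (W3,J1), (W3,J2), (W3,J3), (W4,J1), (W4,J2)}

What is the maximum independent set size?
Maximum independent set = 4

By König's theorem:
- Min vertex cover = Max matching = 3
- Max independent set = Total vertices - Min vertex cover
- Max independent set = 7 - 3 = 4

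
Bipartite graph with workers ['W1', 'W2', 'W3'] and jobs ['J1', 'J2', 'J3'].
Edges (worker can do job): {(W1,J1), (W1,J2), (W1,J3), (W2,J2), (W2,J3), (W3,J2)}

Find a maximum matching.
Matching: {(W1,J1), (W2,J3), (W3,J2)}

Maximum matching (size 3):
  W1 → J1
  W2 → J3
  W3 → J2

Each worker is assigned to at most one job, and each job to at most one worker.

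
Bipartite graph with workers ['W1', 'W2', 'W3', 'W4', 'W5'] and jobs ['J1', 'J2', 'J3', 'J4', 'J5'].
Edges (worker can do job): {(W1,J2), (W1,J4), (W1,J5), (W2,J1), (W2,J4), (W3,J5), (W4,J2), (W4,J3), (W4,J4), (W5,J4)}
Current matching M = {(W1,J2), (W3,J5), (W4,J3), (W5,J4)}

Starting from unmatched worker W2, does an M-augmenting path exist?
Yes: W2 → J1

An M-augmenting path alternates non-matching / matching edges, starting and ending at unmatched vertices.
Path: W2 → J1
(J1 is unmatched in M, so the path is augmenting.)
Flipping edges along this path would increase |M| from 4 to 5.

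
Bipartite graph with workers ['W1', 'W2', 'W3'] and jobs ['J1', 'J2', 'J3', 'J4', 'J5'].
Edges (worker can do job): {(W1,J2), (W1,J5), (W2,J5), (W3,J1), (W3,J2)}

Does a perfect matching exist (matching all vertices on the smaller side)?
Yes, perfect matching exists (size 3)

Perfect matching: {(W1,J2), (W2,J5), (W3,J1)}
All 3 vertices on the smaller side are matched.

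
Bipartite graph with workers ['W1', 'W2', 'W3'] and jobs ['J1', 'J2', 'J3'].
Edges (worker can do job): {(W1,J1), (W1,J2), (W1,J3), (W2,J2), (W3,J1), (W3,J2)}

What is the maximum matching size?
Maximum matching size = 3

Maximum matching: {(W1,J3), (W2,J2), (W3,J1)}
Size: 3

This assigns 3 workers to 3 distinct jobs.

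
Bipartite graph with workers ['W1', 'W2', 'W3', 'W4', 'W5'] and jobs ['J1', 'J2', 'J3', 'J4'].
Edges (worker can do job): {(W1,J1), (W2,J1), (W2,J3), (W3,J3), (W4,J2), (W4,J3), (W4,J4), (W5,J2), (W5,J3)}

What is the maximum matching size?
Maximum matching size = 4

Maximum matching: {(W1,J1), (W3,J3), (W4,J4), (W5,J2)}
Size: 4

This assigns 4 workers to 4 distinct jobs.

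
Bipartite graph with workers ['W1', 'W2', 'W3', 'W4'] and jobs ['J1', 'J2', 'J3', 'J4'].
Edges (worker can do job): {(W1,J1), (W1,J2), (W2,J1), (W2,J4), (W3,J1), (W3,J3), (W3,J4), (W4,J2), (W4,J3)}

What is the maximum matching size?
Maximum matching size = 4

Maximum matching: {(W1,J1), (W2,J4), (W3,J3), (W4,J2)}
Size: 4

This assigns 4 workers to 4 distinct jobs.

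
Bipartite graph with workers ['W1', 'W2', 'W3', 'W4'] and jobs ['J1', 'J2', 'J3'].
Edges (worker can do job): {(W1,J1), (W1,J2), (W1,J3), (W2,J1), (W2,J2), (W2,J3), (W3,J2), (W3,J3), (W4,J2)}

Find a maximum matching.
Matching: {(W1,J1), (W3,J3), (W4,J2)}

Maximum matching (size 3):
  W1 → J1
  W3 → J3
  W4 → J2

Each worker is assigned to at most one job, and each job to at most one worker.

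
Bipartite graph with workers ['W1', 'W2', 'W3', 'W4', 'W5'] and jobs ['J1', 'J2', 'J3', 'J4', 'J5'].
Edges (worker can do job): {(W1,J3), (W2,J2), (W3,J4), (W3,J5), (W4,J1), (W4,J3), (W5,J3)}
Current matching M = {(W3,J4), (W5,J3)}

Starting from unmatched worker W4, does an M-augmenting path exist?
Yes: W4 → J1

An M-augmenting path alternates non-matching / matching edges, starting and ending at unmatched vertices.
Path: W4 → J1
(J1 is unmatched in M, so the path is augmenting.)
Flipping edges along this path would increase |M| from 2 to 3.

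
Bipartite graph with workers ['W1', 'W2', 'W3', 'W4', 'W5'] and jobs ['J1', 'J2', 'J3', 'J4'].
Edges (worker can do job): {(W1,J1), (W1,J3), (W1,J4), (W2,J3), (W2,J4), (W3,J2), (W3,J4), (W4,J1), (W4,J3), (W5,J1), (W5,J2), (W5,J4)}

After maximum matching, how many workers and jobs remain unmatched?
Unmatched: 1 workers, 0 jobs

Maximum matching size: 4
Workers: 5 total, 4 matched, 1 unmatched
Jobs: 4 total, 4 matched, 0 unmatched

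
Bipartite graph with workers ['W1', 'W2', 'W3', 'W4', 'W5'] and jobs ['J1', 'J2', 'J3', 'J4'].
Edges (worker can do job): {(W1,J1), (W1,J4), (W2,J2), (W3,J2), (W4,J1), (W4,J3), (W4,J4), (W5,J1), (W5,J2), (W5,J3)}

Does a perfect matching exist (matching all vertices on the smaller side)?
Yes, perfect matching exists (size 4)

Perfect matching: {(W1,J1), (W3,J2), (W4,J4), (W5,J3)}
All 4 vertices on the smaller side are matched.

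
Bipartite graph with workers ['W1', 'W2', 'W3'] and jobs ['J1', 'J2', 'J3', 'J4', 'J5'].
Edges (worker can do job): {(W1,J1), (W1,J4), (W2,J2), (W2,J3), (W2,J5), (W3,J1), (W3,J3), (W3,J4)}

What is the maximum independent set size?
Maximum independent set = 5

By König's theorem:
- Min vertex cover = Max matching = 3
- Max independent set = Total vertices - Min vertex cover
- Max independent set = 8 - 3 = 5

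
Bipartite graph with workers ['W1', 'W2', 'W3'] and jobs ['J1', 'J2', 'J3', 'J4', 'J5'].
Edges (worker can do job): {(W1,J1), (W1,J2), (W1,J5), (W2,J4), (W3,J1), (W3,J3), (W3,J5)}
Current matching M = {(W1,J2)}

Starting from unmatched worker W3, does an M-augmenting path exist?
Yes: W3 → J3

An M-augmenting path alternates non-matching / matching edges, starting and ending at unmatched vertices.
Path: W3 → J3
(J3 is unmatched in M, so the path is augmenting.)
Flipping edges along this path would increase |M| from 1 to 2.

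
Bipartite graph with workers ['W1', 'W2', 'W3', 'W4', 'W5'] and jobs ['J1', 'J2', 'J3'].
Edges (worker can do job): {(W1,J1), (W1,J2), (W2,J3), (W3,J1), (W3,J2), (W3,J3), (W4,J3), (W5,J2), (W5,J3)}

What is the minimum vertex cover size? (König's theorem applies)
Minimum vertex cover size = 3

By König's theorem: in bipartite graphs,
min vertex cover = max matching = 3

Maximum matching has size 3, so minimum vertex cover also has size 3.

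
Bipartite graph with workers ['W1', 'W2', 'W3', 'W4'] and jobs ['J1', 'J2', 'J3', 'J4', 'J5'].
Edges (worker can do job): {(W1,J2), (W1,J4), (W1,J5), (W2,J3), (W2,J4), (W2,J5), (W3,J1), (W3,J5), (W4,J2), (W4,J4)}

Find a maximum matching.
Matching: {(W1,J2), (W2,J3), (W3,J5), (W4,J4)}

Maximum matching (size 4):
  W1 → J2
  W2 → J3
  W3 → J5
  W4 → J4

Each worker is assigned to at most one job, and each job to at most one worker.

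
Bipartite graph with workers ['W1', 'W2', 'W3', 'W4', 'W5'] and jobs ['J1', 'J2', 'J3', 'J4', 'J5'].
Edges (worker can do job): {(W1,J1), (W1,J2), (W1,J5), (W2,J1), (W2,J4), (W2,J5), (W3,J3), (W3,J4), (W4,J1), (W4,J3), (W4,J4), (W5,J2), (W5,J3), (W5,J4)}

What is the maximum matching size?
Maximum matching size = 5

Maximum matching: {(W1,J2), (W2,J5), (W3,J4), (W4,J1), (W5,J3)}
Size: 5

This assigns 5 workers to 5 distinct jobs.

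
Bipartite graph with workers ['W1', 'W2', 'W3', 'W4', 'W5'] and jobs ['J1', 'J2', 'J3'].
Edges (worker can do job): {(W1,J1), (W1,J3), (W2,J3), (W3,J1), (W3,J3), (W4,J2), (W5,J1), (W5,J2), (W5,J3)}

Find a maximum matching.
Matching: {(W1,J1), (W3,J3), (W5,J2)}

Maximum matching (size 3):
  W1 → J1
  W3 → J3
  W5 → J2

Each worker is assigned to at most one job, and each job to at most one worker.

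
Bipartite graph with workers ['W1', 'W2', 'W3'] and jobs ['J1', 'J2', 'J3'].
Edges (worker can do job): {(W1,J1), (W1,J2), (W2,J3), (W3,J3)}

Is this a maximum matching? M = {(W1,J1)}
No, size 1 is not maximum

Proposed matching has size 1.
Maximum matching size for this graph: 2.

This is NOT maximum - can be improved to size 2.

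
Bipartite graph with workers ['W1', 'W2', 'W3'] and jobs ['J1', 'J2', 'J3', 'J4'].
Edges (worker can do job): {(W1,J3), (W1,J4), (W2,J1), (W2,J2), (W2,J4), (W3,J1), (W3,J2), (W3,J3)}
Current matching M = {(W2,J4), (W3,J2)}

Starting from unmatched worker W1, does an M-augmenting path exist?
Yes: W1 → J3

An M-augmenting path alternates non-matching / matching edges, starting and ending at unmatched vertices.
Path: W1 → J3
(J3 is unmatched in M, so the path is augmenting.)
Flipping edges along this path would increase |M| from 2 to 3.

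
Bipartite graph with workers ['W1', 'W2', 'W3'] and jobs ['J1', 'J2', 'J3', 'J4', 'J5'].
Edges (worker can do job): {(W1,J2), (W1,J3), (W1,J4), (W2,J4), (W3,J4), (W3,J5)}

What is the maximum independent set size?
Maximum independent set = 5

By König's theorem:
- Min vertex cover = Max matching = 3
- Max independent set = Total vertices - Min vertex cover
- Max independent set = 8 - 3 = 5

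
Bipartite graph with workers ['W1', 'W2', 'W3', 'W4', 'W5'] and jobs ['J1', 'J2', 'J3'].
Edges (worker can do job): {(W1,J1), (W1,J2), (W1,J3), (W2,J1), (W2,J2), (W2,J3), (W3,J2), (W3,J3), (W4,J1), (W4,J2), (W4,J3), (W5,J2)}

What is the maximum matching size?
Maximum matching size = 3

Maximum matching: {(W3,J3), (W4,J1), (W5,J2)}
Size: 3

This assigns 3 workers to 3 distinct jobs.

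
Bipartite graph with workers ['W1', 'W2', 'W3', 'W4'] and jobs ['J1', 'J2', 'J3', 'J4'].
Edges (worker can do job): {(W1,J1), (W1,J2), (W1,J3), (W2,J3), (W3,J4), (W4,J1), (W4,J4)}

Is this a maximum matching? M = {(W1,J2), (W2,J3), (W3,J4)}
No, size 3 is not maximum

Proposed matching has size 3.
Maximum matching size for this graph: 4.

This is NOT maximum - can be improved to size 4.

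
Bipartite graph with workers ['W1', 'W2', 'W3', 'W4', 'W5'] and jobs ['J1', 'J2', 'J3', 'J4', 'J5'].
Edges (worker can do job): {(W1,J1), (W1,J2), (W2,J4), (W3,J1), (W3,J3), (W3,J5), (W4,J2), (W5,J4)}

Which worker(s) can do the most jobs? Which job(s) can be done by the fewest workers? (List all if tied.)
Most versatile: W3 (3 jobs); Least covered: J3, J5 (1 workers)

Worker degrees (jobs they can do): W1:2, W2:1, W3:3, W4:1, W5:1
Job degrees (workers who can do it): J1:2, J2:2, J3:1, J4:2, J5:1

Maximum worker degree is 3, achieved by: W3
Minimum job degree is 1, achieved by: J3, J5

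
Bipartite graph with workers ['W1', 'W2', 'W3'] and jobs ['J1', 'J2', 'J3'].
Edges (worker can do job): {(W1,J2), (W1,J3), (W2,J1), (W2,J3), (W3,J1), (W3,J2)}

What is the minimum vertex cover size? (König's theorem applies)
Minimum vertex cover size = 3

By König's theorem: in bipartite graphs,
min vertex cover = max matching = 3

Maximum matching has size 3, so minimum vertex cover also has size 3.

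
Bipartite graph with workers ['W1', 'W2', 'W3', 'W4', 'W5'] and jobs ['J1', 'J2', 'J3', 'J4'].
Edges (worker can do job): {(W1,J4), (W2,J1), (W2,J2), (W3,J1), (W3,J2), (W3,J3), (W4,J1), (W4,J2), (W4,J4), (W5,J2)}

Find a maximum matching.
Matching: {(W2,J1), (W3,J3), (W4,J4), (W5,J2)}

Maximum matching (size 4):
  W2 → J1
  W3 → J3
  W4 → J4
  W5 → J2

Each worker is assigned to at most one job, and each job to at most one worker.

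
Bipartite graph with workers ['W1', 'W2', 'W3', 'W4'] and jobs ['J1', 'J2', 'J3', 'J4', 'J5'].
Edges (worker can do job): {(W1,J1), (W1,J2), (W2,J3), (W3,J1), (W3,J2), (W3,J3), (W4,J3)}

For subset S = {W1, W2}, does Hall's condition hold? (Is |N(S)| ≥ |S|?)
Yes: |N(S)| = 3, |S| = 2

Subset S = {W1, W2}
Neighbors N(S) = {J1, J2, J3}

|N(S)| = 3, |S| = 2
Hall's condition: |N(S)| ≥ |S| is satisfied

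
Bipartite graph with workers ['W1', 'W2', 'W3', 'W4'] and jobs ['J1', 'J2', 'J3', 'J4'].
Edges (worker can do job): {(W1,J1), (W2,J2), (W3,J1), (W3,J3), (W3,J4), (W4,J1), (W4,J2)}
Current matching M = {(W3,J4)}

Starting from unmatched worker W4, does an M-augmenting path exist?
Yes: W4 → J1

An M-augmenting path alternates non-matching / matching edges, starting and ending at unmatched vertices.
Path: W4 → J1
(J1 is unmatched in M, so the path is augmenting.)
Flipping edges along this path would increase |M| from 1 to 2.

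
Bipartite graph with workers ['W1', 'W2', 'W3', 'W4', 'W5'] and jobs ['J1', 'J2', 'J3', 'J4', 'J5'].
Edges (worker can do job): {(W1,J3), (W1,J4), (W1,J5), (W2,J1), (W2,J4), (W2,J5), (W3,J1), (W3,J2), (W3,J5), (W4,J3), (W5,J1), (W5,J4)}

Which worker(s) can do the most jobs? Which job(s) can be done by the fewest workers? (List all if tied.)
Most versatile: W1, W2, W3 (3 jobs); Least covered: J2 (1 workers)

Worker degrees (jobs they can do): W1:3, W2:3, W3:3, W4:1, W5:2
Job degrees (workers who can do it): J1:3, J2:1, J3:2, J4:3, J5:3

Maximum worker degree is 3, achieved by: W1, W2, W3
Minimum job degree is 1, achieved by: J2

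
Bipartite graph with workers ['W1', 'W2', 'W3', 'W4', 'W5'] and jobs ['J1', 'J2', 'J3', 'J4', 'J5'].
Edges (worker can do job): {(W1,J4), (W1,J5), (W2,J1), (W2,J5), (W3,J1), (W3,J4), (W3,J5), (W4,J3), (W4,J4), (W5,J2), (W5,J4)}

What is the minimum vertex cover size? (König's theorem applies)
Minimum vertex cover size = 5

By König's theorem: in bipartite graphs,
min vertex cover = max matching = 5

Maximum matching has size 5, so minimum vertex cover also has size 5.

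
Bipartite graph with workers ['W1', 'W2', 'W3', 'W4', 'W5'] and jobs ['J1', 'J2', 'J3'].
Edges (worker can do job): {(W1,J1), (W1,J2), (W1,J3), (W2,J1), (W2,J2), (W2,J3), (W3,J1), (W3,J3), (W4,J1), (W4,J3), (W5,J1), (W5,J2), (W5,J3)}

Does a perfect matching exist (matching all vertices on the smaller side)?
Yes, perfect matching exists (size 3)

Perfect matching: {(W1,J2), (W3,J1), (W5,J3)}
All 3 vertices on the smaller side are matched.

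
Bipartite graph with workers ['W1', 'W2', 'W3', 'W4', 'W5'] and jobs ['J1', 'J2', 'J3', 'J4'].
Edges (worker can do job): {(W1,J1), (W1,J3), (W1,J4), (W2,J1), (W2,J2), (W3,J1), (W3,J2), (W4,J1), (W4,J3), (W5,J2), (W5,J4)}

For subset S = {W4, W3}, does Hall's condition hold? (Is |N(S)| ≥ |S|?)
Yes: |N(S)| = 3, |S| = 2

Subset S = {W4, W3}
Neighbors N(S) = {J1, J2, J3}

|N(S)| = 3, |S| = 2
Hall's condition: |N(S)| ≥ |S| is satisfied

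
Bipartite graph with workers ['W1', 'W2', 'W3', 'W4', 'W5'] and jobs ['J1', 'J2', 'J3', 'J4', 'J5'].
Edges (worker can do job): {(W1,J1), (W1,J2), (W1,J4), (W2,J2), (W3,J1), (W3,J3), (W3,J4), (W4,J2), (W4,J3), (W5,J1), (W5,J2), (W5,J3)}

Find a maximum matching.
Matching: {(W1,J4), (W3,J3), (W4,J2), (W5,J1)}

Maximum matching (size 4):
  W1 → J4
  W3 → J3
  W4 → J2
  W5 → J1

Each worker is assigned to at most one job, and each job to at most one worker.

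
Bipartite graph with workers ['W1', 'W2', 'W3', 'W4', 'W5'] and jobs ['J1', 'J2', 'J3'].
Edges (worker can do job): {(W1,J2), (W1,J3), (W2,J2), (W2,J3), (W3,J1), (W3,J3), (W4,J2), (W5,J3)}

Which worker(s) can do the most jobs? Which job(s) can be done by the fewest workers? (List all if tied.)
Most versatile: W1, W2, W3 (2 jobs); Least covered: J1 (1 workers)

Worker degrees (jobs they can do): W1:2, W2:2, W3:2, W4:1, W5:1
Job degrees (workers who can do it): J1:1, J2:3, J3:4

Maximum worker degree is 2, achieved by: W1, W2, W3
Minimum job degree is 1, achieved by: J1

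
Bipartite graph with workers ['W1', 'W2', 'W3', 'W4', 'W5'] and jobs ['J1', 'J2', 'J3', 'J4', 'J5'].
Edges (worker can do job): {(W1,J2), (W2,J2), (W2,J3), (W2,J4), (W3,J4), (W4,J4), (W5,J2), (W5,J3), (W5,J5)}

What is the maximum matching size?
Maximum matching size = 4

Maximum matching: {(W1,J2), (W2,J3), (W3,J4), (W5,J5)}
Size: 4

This assigns 4 workers to 4 distinct jobs.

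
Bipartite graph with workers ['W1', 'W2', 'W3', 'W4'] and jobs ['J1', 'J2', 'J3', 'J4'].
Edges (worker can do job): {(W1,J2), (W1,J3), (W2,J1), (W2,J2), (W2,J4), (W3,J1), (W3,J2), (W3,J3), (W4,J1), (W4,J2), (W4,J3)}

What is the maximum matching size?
Maximum matching size = 4

Maximum matching: {(W1,J3), (W2,J4), (W3,J2), (W4,J1)}
Size: 4

This assigns 4 workers to 4 distinct jobs.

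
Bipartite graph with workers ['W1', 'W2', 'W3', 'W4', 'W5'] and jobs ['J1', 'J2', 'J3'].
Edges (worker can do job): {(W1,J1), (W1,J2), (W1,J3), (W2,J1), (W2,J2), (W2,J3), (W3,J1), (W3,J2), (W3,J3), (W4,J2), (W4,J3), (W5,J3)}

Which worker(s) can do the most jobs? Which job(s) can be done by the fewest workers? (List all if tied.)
Most versatile: W1, W2, W3 (3 jobs); Least covered: J1 (3 workers)

Worker degrees (jobs they can do): W1:3, W2:3, W3:3, W4:2, W5:1
Job degrees (workers who can do it): J1:3, J2:4, J3:5

Maximum worker degree is 3, achieved by: W1, W2, W3
Minimum job degree is 3, achieved by: J1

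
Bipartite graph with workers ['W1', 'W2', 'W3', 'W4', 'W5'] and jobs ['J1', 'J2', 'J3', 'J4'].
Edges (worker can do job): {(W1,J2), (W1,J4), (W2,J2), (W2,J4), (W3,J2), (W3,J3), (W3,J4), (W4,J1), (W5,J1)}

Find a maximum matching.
Matching: {(W1,J2), (W2,J4), (W3,J3), (W5,J1)}

Maximum matching (size 4):
  W1 → J2
  W2 → J4
  W3 → J3
  W5 → J1

Each worker is assigned to at most one job, and each job to at most one worker.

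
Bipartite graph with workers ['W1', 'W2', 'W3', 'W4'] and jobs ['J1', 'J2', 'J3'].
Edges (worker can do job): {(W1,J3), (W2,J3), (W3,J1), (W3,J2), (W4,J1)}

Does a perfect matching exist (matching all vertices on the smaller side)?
Yes, perfect matching exists (size 3)

Perfect matching: {(W1,J3), (W3,J2), (W4,J1)}
All 3 vertices on the smaller side are matched.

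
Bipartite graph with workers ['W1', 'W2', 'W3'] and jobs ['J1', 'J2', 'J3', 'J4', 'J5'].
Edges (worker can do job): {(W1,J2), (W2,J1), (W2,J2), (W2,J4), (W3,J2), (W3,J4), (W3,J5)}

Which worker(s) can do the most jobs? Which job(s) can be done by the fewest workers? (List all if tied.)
Most versatile: W2, W3 (3 jobs); Least covered: J3 (0 workers)

Worker degrees (jobs they can do): W1:1, W2:3, W3:3
Job degrees (workers who can do it): J1:1, J2:3, J3:0, J4:2, J5:1

Maximum worker degree is 3, achieved by: W2, W3
Minimum job degree is 0, achieved by: J3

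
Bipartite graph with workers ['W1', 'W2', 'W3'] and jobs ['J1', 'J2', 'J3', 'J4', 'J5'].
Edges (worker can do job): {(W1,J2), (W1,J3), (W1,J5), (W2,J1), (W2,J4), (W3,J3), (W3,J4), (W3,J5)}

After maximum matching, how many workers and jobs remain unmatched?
Unmatched: 0 workers, 2 jobs

Maximum matching size: 3
Workers: 3 total, 3 matched, 0 unmatched
Jobs: 5 total, 3 matched, 2 unmatched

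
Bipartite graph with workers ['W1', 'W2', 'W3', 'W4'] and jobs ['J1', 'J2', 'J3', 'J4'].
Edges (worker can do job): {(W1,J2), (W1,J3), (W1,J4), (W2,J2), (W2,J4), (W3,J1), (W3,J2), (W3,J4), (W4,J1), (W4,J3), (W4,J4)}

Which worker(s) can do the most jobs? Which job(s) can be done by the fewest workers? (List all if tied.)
Most versatile: W1, W3, W4 (3 jobs); Least covered: J1, J3 (2 workers)

Worker degrees (jobs they can do): W1:3, W2:2, W3:3, W4:3
Job degrees (workers who can do it): J1:2, J2:3, J3:2, J4:4

Maximum worker degree is 3, achieved by: W1, W3, W4
Minimum job degree is 2, achieved by: J1, J3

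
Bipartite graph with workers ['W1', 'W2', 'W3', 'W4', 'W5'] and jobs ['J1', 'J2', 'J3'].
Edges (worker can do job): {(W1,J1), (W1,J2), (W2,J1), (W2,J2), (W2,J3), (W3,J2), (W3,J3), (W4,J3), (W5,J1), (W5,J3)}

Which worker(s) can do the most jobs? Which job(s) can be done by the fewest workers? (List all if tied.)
Most versatile: W2 (3 jobs); Least covered: J1, J2 (3 workers)

Worker degrees (jobs they can do): W1:2, W2:3, W3:2, W4:1, W5:2
Job degrees (workers who can do it): J1:3, J2:3, J3:4

Maximum worker degree is 3, achieved by: W2
Minimum job degree is 3, achieved by: J1, J2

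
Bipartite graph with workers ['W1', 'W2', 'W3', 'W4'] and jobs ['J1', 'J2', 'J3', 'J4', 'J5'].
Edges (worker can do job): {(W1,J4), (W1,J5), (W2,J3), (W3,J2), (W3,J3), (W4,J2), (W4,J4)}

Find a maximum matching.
Matching: {(W1,J5), (W2,J3), (W3,J2), (W4,J4)}

Maximum matching (size 4):
  W1 → J5
  W2 → J3
  W3 → J2
  W4 → J4

Each worker is assigned to at most one job, and each job to at most one worker.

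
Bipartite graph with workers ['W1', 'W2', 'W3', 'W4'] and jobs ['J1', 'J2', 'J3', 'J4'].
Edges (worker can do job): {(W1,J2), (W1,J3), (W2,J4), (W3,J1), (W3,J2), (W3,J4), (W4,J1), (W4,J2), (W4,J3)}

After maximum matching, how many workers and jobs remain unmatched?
Unmatched: 0 workers, 0 jobs

Maximum matching size: 4
Workers: 4 total, 4 matched, 0 unmatched
Jobs: 4 total, 4 matched, 0 unmatched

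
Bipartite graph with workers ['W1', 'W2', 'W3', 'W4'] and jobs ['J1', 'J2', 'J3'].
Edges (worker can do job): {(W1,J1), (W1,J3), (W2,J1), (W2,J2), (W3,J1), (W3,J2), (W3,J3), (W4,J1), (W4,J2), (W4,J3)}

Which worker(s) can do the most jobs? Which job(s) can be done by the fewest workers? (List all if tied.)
Most versatile: W3, W4 (3 jobs); Least covered: J2, J3 (3 workers)

Worker degrees (jobs they can do): W1:2, W2:2, W3:3, W4:3
Job degrees (workers who can do it): J1:4, J2:3, J3:3

Maximum worker degree is 3, achieved by: W3, W4
Minimum job degree is 3, achieved by: J2, J3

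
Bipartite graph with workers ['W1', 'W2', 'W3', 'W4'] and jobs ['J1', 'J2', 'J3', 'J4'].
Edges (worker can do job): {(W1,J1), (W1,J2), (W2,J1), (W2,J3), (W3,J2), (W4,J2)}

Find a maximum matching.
Matching: {(W1,J1), (W2,J3), (W4,J2)}

Maximum matching (size 3):
  W1 → J1
  W2 → J3
  W4 → J2

Each worker is assigned to at most one job, and each job to at most one worker.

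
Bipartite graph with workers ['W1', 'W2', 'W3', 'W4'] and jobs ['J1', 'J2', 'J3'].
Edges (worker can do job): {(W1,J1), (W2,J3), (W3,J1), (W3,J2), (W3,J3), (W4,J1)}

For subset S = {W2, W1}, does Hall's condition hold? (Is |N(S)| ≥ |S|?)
Yes: |N(S)| = 2, |S| = 2

Subset S = {W2, W1}
Neighbors N(S) = {J1, J3}

|N(S)| = 2, |S| = 2
Hall's condition: |N(S)| ≥ |S| is satisfied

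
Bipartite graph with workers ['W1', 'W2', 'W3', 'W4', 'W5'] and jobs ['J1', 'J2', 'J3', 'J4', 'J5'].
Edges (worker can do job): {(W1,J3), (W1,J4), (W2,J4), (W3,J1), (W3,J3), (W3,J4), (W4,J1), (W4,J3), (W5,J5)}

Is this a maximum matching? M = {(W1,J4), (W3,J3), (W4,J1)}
No, size 3 is not maximum

Proposed matching has size 3.
Maximum matching size for this graph: 4.

This is NOT maximum - can be improved to size 4.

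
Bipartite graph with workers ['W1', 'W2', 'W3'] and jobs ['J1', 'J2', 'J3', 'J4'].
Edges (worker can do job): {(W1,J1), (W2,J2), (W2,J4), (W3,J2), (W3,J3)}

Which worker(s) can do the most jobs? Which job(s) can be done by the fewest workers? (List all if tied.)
Most versatile: W2, W3 (2 jobs); Least covered: J1, J3, J4 (1 workers)

Worker degrees (jobs they can do): W1:1, W2:2, W3:2
Job degrees (workers who can do it): J1:1, J2:2, J3:1, J4:1

Maximum worker degree is 2, achieved by: W2, W3
Minimum job degree is 1, achieved by: J1, J3, J4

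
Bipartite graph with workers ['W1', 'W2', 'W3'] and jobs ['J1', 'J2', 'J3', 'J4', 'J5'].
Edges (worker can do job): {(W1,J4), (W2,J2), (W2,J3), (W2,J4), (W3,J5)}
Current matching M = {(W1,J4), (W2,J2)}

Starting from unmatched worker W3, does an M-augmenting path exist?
Yes: W3 → J5

An M-augmenting path alternates non-matching / matching edges, starting and ending at unmatched vertices.
Path: W3 → J5
(J5 is unmatched in M, so the path is augmenting.)
Flipping edges along this path would increase |M| from 2 to 3.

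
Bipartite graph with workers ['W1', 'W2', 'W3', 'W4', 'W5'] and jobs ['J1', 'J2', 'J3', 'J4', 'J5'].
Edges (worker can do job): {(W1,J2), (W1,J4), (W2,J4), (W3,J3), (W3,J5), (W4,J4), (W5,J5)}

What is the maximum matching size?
Maximum matching size = 4

Maximum matching: {(W1,J2), (W3,J3), (W4,J4), (W5,J5)}
Size: 4

This assigns 4 workers to 4 distinct jobs.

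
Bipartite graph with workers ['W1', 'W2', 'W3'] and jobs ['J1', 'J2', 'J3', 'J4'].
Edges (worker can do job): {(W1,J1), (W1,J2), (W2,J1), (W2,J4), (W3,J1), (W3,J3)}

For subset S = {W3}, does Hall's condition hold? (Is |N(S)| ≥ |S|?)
Yes: |N(S)| = 2, |S| = 1

Subset S = {W3}
Neighbors N(S) = {J1, J3}

|N(S)| = 2, |S| = 1
Hall's condition: |N(S)| ≥ |S| is satisfied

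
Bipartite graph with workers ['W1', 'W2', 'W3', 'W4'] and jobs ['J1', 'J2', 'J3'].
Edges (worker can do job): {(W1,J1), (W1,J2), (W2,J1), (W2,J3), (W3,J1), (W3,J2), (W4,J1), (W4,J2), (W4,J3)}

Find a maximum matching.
Matching: {(W2,J3), (W3,J1), (W4,J2)}

Maximum matching (size 3):
  W2 → J3
  W3 → J1
  W4 → J2

Each worker is assigned to at most one job, and each job to at most one worker.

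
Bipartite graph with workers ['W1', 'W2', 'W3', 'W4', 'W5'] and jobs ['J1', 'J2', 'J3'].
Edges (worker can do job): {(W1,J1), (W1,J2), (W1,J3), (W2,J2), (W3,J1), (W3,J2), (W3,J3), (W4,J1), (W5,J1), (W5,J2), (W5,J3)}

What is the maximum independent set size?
Maximum independent set = 5

By König's theorem:
- Min vertex cover = Max matching = 3
- Max independent set = Total vertices - Min vertex cover
- Max independent set = 8 - 3 = 5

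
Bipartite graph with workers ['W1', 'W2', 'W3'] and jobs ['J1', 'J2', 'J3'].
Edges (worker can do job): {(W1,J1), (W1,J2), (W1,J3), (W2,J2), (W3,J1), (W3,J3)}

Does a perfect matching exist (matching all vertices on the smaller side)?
Yes, perfect matching exists (size 3)

Perfect matching: {(W1,J1), (W2,J2), (W3,J3)}
All 3 vertices on the smaller side are matched.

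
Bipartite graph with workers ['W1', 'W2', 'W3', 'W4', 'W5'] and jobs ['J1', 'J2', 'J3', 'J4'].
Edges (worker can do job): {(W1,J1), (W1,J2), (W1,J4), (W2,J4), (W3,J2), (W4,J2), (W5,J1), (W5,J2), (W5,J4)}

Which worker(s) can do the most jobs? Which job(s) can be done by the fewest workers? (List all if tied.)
Most versatile: W1, W5 (3 jobs); Least covered: J3 (0 workers)

Worker degrees (jobs they can do): W1:3, W2:1, W3:1, W4:1, W5:3
Job degrees (workers who can do it): J1:2, J2:4, J3:0, J4:3

Maximum worker degree is 3, achieved by: W1, W5
Minimum job degree is 0, achieved by: J3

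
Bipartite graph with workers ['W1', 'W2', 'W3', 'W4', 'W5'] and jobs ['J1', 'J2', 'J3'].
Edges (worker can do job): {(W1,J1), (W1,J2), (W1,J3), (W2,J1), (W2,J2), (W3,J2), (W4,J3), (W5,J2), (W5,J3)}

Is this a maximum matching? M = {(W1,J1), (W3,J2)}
No, size 2 is not maximum

Proposed matching has size 2.
Maximum matching size for this graph: 3.

This is NOT maximum - can be improved to size 3.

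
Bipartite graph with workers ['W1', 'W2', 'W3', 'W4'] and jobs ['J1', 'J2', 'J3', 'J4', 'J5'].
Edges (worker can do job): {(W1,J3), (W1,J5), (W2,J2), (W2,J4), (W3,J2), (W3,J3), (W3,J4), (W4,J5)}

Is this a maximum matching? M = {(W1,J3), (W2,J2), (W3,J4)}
No, size 3 is not maximum

Proposed matching has size 3.
Maximum matching size for this graph: 4.

This is NOT maximum - can be improved to size 4.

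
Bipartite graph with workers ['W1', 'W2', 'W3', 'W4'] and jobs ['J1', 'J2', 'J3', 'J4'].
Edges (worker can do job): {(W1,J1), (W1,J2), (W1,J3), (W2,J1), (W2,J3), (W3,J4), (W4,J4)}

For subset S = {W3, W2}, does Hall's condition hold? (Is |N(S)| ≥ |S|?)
Yes: |N(S)| = 3, |S| = 2

Subset S = {W3, W2}
Neighbors N(S) = {J1, J3, J4}

|N(S)| = 3, |S| = 2
Hall's condition: |N(S)| ≥ |S| is satisfied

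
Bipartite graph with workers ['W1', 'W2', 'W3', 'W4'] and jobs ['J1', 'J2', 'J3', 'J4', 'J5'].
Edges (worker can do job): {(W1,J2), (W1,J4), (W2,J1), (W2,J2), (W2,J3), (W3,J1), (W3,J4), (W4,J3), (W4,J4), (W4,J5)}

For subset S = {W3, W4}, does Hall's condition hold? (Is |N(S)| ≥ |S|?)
Yes: |N(S)| = 4, |S| = 2

Subset S = {W3, W4}
Neighbors N(S) = {J1, J3, J4, J5}

|N(S)| = 4, |S| = 2
Hall's condition: |N(S)| ≥ |S| is satisfied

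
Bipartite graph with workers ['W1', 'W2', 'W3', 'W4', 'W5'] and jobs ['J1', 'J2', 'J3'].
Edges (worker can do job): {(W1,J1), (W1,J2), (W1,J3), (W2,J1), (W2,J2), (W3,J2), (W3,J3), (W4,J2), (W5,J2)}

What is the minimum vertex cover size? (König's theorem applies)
Minimum vertex cover size = 3

By König's theorem: in bipartite graphs,
min vertex cover = max matching = 3

Maximum matching has size 3, so minimum vertex cover also has size 3.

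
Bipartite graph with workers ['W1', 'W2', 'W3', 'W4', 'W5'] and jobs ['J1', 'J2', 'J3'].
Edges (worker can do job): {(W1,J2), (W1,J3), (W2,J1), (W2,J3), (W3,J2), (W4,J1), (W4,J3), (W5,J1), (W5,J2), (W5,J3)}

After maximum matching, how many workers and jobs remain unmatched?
Unmatched: 2 workers, 0 jobs

Maximum matching size: 3
Workers: 5 total, 3 matched, 2 unmatched
Jobs: 3 total, 3 matched, 0 unmatched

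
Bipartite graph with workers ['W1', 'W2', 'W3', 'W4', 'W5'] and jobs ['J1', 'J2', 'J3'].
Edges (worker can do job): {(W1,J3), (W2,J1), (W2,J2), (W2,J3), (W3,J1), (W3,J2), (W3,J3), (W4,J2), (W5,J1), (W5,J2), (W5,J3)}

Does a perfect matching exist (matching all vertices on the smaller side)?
Yes, perfect matching exists (size 3)

Perfect matching: {(W1,J3), (W3,J2), (W5,J1)}
All 3 vertices on the smaller side are matched.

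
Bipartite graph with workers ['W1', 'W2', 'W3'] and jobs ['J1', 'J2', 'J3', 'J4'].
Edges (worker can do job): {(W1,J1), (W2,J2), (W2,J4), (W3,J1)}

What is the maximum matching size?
Maximum matching size = 2

Maximum matching: {(W2,J4), (W3,J1)}
Size: 2

This assigns 2 workers to 2 distinct jobs.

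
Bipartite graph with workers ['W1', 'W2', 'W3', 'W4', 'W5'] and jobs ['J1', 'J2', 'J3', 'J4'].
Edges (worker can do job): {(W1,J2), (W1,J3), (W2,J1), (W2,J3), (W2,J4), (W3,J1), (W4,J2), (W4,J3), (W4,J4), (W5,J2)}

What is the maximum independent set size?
Maximum independent set = 5

By König's theorem:
- Min vertex cover = Max matching = 4
- Max independent set = Total vertices - Min vertex cover
- Max independent set = 9 - 4 = 5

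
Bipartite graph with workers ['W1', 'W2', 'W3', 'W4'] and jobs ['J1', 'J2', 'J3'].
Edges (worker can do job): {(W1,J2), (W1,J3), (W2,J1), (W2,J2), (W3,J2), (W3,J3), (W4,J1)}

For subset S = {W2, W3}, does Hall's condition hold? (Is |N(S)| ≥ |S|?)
Yes: |N(S)| = 3, |S| = 2

Subset S = {W2, W3}
Neighbors N(S) = {J1, J2, J3}

|N(S)| = 3, |S| = 2
Hall's condition: |N(S)| ≥ |S| is satisfied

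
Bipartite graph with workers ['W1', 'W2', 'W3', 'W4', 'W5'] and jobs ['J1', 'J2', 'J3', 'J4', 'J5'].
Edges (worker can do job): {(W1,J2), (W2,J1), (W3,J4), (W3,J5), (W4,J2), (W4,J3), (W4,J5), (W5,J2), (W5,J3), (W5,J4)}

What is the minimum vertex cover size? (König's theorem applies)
Minimum vertex cover size = 5

By König's theorem: in bipartite graphs,
min vertex cover = max matching = 5

Maximum matching has size 5, so minimum vertex cover also has size 5.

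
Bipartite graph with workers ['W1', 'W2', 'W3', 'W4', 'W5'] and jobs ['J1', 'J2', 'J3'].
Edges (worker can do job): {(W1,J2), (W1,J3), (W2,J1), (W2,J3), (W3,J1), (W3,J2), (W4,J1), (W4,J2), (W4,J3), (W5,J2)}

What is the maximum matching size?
Maximum matching size = 3

Maximum matching: {(W1,J3), (W3,J2), (W4,J1)}
Size: 3

This assigns 3 workers to 3 distinct jobs.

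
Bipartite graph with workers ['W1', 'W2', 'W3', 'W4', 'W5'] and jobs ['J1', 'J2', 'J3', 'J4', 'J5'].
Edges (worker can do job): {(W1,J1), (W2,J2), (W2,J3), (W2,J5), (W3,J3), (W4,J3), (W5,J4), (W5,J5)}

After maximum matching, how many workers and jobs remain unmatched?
Unmatched: 1 workers, 1 jobs

Maximum matching size: 4
Workers: 5 total, 4 matched, 1 unmatched
Jobs: 5 total, 4 matched, 1 unmatched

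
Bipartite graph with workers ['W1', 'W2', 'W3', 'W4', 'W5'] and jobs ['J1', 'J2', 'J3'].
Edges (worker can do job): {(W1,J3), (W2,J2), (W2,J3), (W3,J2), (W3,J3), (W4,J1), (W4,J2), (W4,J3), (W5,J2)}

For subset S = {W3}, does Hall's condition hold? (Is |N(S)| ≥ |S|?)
Yes: |N(S)| = 2, |S| = 1

Subset S = {W3}
Neighbors N(S) = {J2, J3}

|N(S)| = 2, |S| = 1
Hall's condition: |N(S)| ≥ |S| is satisfied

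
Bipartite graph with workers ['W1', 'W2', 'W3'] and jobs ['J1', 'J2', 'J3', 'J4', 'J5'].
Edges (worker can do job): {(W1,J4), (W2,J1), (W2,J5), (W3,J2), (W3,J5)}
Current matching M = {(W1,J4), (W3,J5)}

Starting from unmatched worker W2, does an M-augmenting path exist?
Yes: W2 → J1

An M-augmenting path alternates non-matching / matching edges, starting and ending at unmatched vertices.
Path: W2 → J1
(J1 is unmatched in M, so the path is augmenting.)
Flipping edges along this path would increase |M| from 2 to 3.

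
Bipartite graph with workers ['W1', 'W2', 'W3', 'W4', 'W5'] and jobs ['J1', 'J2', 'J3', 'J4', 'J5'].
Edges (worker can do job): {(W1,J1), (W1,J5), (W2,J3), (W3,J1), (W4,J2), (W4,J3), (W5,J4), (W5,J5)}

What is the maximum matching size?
Maximum matching size = 5

Maximum matching: {(W1,J5), (W2,J3), (W3,J1), (W4,J2), (W5,J4)}
Size: 5

This assigns 5 workers to 5 distinct jobs.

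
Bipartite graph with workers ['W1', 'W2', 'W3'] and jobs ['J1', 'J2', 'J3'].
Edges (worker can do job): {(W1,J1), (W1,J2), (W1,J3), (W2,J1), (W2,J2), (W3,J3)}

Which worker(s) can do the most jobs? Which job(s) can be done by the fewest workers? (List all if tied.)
Most versatile: W1 (3 jobs); Least covered: J1, J2, J3 (2 workers)

Worker degrees (jobs they can do): W1:3, W2:2, W3:1
Job degrees (workers who can do it): J1:2, J2:2, J3:2

Maximum worker degree is 3, achieved by: W1
Minimum job degree is 2, achieved by: J1, J2, J3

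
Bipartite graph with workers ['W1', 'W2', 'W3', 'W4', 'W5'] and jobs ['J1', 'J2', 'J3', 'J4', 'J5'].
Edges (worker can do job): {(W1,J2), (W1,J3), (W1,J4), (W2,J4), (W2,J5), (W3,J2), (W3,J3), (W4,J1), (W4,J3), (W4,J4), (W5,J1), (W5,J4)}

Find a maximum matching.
Matching: {(W1,J2), (W2,J5), (W3,J3), (W4,J1), (W5,J4)}

Maximum matching (size 5):
  W1 → J2
  W2 → J5
  W3 → J3
  W4 → J1
  W5 → J4

Each worker is assigned to at most one job, and each job to at most one worker.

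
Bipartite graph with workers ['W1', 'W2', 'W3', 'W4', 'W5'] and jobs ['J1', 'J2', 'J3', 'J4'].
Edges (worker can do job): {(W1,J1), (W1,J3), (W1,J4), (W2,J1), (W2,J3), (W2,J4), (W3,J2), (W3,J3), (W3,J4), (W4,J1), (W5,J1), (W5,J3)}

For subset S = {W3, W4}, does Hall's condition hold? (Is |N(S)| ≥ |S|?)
Yes: |N(S)| = 4, |S| = 2

Subset S = {W3, W4}
Neighbors N(S) = {J1, J2, J3, J4}

|N(S)| = 4, |S| = 2
Hall's condition: |N(S)| ≥ |S| is satisfied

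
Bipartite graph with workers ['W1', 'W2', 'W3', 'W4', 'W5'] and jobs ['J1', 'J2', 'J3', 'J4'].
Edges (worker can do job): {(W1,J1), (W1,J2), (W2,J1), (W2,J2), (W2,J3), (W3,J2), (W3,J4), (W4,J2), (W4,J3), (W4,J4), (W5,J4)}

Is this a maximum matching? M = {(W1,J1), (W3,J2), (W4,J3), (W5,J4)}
Yes, size 4 is maximum

Proposed matching has size 4.
Maximum matching size for this graph: 4.

This is a maximum matching.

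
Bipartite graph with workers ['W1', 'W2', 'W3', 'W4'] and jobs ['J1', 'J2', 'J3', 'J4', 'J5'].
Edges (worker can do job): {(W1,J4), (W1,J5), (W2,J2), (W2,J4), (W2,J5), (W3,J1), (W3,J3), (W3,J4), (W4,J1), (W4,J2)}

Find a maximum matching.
Matching: {(W1,J5), (W2,J2), (W3,J4), (W4,J1)}

Maximum matching (size 4):
  W1 → J5
  W2 → J2
  W3 → J4
  W4 → J1

Each worker is assigned to at most one job, and each job to at most one worker.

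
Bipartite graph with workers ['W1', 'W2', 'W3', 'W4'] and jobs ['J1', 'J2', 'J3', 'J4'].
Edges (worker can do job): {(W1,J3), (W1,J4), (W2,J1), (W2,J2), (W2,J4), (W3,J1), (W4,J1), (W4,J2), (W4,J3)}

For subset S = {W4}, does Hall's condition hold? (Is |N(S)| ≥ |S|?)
Yes: |N(S)| = 3, |S| = 1

Subset S = {W4}
Neighbors N(S) = {J1, J2, J3}

|N(S)| = 3, |S| = 1
Hall's condition: |N(S)| ≥ |S| is satisfied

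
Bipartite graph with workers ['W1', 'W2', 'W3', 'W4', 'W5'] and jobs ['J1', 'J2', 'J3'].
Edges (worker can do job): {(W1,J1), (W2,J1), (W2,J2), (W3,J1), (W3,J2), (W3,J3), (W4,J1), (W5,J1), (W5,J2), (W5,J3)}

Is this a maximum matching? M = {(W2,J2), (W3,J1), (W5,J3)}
Yes, size 3 is maximum

Proposed matching has size 3.
Maximum matching size for this graph: 3.

This is a maximum matching.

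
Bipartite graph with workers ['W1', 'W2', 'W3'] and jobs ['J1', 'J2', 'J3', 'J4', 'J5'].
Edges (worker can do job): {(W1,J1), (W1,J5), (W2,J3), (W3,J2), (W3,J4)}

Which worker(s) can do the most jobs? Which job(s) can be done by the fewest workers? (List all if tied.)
Most versatile: W1, W3 (2 jobs); Least covered: J1, J2, J3, J4, J5 (1 workers)

Worker degrees (jobs they can do): W1:2, W2:1, W3:2
Job degrees (workers who can do it): J1:1, J2:1, J3:1, J4:1, J5:1

Maximum worker degree is 2, achieved by: W1, W3
Minimum job degree is 1, achieved by: J1, J2, J3, J4, J5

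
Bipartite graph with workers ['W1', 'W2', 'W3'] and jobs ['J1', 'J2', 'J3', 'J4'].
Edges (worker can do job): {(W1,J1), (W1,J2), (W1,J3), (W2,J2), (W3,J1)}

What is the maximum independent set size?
Maximum independent set = 4

By König's theorem:
- Min vertex cover = Max matching = 3
- Max independent set = Total vertices - Min vertex cover
- Max independent set = 7 - 3 = 4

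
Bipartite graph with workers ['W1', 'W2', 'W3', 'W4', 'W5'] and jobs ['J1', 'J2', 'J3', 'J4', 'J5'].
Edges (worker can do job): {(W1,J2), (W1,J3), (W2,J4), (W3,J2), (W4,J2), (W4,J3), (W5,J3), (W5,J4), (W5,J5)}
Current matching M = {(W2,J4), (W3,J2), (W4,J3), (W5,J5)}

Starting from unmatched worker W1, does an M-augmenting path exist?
No augmenting path from W1

Alternating search from W1 reaches jobs: {J2, J3}.
Every reachable job is already matched in M, and following those matched edges back to workers exposes no further unvisited jobs.
No M-augmenting path from W1 exists.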